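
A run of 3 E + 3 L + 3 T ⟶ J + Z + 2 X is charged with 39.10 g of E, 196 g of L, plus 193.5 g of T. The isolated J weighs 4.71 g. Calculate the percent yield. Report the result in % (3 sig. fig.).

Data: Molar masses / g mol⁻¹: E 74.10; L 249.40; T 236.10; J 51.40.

n(E) = 39.10 / 74.10 = 0.5277 mol
n(L) = 196.0 / 249.40 = 0.7859 mol
n(T) = 193.5 / 236.10 = 0.8196 mol
n/ν for E = 0.5277/3 = 0.1759
n/ν for L = 0.7859/3 = 0.2620
n/ν for T = 0.8196/3 = 0.2732
Smallest n/ν is E → limiting reagent.
theoretical n(J) = (1/3) × 0.5277 = 0.1759 mol → 9.041 g
% yield = 4.71 / 9.041 × 100 = 52.10 %

52.1 %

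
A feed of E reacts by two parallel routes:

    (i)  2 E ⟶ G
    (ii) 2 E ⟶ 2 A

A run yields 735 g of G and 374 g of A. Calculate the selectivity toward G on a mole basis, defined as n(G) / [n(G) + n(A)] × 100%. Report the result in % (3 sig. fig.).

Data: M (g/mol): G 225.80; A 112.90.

n(G) = 735 / 225.80 = 3.255 mol
n(A) = 374 / 112.90 = 3.313 mol
selectivity = 3.255/(3.255+3.313) × 100 = 49.56 %

49.6 %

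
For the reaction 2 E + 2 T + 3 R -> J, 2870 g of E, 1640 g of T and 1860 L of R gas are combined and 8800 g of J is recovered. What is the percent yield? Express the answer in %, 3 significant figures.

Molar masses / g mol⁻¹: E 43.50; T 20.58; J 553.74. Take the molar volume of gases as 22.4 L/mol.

57.4 %

n(E) = 2870 / 43.50 = 65.98 mol
n(T) = 1640 / 20.58 = 79.69 mol
n(R) = 1860 / 22.4 = 83.04 mol
n/ν for E = 65.98/2 = 32.99
n/ν for T = 79.69/2 = 39.85
n/ν for R = 83.04/3 = 27.68
Smallest n/ν is R → limiting reagent.
theoretical n(J) = (1/3) × 83.04 = 27.68 mol → 15330 g
% yield = 8800 / 15330 × 100 = 57.40 %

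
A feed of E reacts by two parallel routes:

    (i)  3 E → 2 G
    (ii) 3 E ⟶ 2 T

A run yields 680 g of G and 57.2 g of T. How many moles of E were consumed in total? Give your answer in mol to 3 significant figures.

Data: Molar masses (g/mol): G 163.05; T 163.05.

n(G) = 680 / 163.05 = 4.170 mol
n(T) = 57.2 / 163.05 = 0.3508 mol
n(E) via (i) = (3/2)×4.170 = 6.255 mol
n(E) via (ii) = (3/2)×0.3508 = 0.5262 mol
total n(E) = 6.255 + 0.5262 = 6.781 mol

6.78 mol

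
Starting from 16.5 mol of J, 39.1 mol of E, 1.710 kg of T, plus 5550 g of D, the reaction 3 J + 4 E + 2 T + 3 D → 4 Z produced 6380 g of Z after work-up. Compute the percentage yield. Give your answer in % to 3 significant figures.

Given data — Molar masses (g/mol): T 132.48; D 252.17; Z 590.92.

n(J) = 16.50 mol
n(E) = 39.10 mol
n(T) = 1.710×1000 / 132.48 = 12.91 mol
n(D) = 5550 / 252.17 = 22.01 mol
n/ν → J: 5.500, E: 9.775, T: 6.455, D: 7.337; J is limiting.
theoretical n(Z) = (4/3) × 16.50 = 22.00 mol → 13000 g
% yield = 6380 / 13000 × 100 = 49.08 %

49.1 %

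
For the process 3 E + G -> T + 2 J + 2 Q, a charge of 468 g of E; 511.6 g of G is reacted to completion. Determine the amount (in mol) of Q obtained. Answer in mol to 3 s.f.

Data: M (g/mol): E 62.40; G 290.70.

3.52 mol

n(E) = 468.0 / 62.40 = 7.500 mol
n(G) = 511.6 / 290.70 = 1.760 mol
n/ν → E: 2.500, G: 1.760; G is limiting.
n(Q) = (2/1) × 1.760 = 3.520 mol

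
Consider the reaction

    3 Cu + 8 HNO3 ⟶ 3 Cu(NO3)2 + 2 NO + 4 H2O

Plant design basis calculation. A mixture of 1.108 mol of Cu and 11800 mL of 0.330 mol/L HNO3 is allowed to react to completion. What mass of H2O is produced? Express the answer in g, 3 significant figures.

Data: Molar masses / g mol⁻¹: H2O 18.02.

n(Cu) = 1.108 mol
n(HNO3) = 0.330 × 11800/1000 = 3.894 mol
n/ν → Cu: 0.3693, HNO3: 0.4868; Cu is limiting.
n(H2O) = (4/3) × 1.108 = 1.477 mol
mass = 1.477 × 18.02 = 26.62 g

26.6 g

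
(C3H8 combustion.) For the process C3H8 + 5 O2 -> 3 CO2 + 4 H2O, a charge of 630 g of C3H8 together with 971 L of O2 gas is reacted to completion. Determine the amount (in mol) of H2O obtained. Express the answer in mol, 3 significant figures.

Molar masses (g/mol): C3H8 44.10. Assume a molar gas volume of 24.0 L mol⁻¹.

n(C3H8) = 630.0 / 44.10 = 14.29 mol
n(O2) = 971.0 / 24.0 = 40.46 mol
n/ν → C3H8: 14.29, O2: 8.092; O2 is limiting.
n(H2O) = (4/5) × 40.46 = 32.37 mol

32.4 mol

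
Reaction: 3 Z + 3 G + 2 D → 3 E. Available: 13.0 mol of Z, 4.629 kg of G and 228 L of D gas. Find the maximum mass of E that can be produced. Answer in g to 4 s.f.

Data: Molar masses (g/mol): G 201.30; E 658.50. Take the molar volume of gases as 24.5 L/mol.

8561 g

n(Z) = 13.00 mol
n(G) = 4.629×1000 / 201.30 = 23.00 mol
n(D) = 228.0 / 24.5 = 9.306 mol
n/ν for Z = 13.00/3 = 4.333
n/ν for G = 23.00/3 = 7.667
n/ν for D = 9.306/2 = 4.653
Smallest n/ν is Z → limiting reagent.
n(E) = (3/3) × 13.00 = 13.00 mol
mass = 13.00 × 658.50 = 8561 g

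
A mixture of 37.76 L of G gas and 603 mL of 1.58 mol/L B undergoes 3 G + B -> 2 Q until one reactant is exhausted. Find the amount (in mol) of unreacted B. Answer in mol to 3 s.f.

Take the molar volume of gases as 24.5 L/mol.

0.439 mol

n(G) = 37.76 / 24.5 = 1.541 mol
n(B) = 1.58 × 603.0/1000 = 0.9527 mol
n/ν → G: 0.5137, B: 0.9527; G is limiting.
B consumed = (1/3) × 1.541 = 0.5137 mol
B remaining = 0.9527 − 0.5137 = 0.4390 mol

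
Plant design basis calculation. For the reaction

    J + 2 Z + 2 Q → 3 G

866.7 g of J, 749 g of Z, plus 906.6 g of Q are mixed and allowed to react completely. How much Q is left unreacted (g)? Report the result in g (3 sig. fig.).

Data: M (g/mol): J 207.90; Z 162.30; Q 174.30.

102 g

n(J) = 866.7 / 207.90 = 4.169 mol
n(Z) = 749.0 / 162.30 = 4.615 mol
n(Q) = 906.6 / 174.30 = 5.201 mol
n/ν → J: 4.169, Z: 2.308, Q: 2.601; Z is limiting.
Q consumed = (2/2) × 4.615 = 4.615 mol
Q remaining = 5.201 − 4.615 = 0.5860 mol
mass = 0.5860 × 174.30 = 102.1 g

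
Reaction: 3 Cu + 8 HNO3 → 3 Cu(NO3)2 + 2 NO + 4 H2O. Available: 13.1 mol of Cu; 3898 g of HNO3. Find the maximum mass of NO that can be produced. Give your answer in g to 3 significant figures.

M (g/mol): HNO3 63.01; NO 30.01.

n(Cu) = 13.10 mol
n(HNO3) = 3898 / 63.01 = 61.86 mol
n/ν for Cu = 13.10/3 = 4.367
n/ν for HNO3 = 61.86/8 = 7.733
Smallest n/ν is Cu → limiting reagent.
n(NO) = (2/3) × 13.10 = 8.733 mol
mass = 8.733 × 30.01 = 262.1 g

262 g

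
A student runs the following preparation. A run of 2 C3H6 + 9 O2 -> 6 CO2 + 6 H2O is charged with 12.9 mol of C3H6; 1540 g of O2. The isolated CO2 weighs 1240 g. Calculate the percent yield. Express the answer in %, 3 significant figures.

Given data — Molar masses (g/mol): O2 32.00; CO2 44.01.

n(C3H6) = 12.90 mol
n(O2) = 1540 / 32.00 = 48.13 mol
n/ν for C3H6 = 12.90/2 = 6.450
n/ν for O2 = 48.13/9 = 5.348
Smallest n/ν is O2 → limiting reagent.
theoretical n(CO2) = (6/9) × 48.13 = 32.09 mol → 1412 g
% yield = 1240 / 1412 × 100 = 87.82 %

87.8 %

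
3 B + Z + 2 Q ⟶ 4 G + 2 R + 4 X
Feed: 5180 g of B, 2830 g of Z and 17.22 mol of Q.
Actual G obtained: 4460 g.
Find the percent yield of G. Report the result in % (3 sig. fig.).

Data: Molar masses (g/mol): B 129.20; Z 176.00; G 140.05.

92.5 %

n(B) = 5180 / 129.20 = 40.09 mol
n(Z) = 2830 / 176.00 = 16.08 mol
n(Q) = 17.22 mol
n/ν → B: 13.36, Z: 16.08, Q: 8.610; Q is limiting.
theoretical n(G) = (4/2) × 17.22 = 34.44 mol → 4823 g
% yield = 4460 / 4823 × 100 = 92.47 %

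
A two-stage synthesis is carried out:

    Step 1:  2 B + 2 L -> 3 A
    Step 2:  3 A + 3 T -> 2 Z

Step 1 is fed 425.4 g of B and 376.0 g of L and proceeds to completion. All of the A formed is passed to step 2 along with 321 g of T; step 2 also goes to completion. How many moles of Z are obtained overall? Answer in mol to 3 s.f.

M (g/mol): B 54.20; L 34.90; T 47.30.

4.52 mol

Step 1:
n(B) = 425.4 / 54.20 = 7.849 mol
n(L) = 376.0 / 34.90 = 10.77 mol
n/ν for B = 7.849/2 = 3.925
n/ν for L = 10.77/2 = 5.385
Smallest n/ν is B → limiting reagent.
n(A) produced = (3/2) × 7.849 = 11.77 mol
Step 2:
n(A) available = 11.77 mol
n(T) = 321.0 / 47.30 = 6.786 mol
n/ν for A = 11.77/3 = 3.923
n/ν for T = 6.786/3 = 2.262
Smallest n/ν is T → limiting reagent.
n(Z) = (2/3) × 6.786 = 4.524 mol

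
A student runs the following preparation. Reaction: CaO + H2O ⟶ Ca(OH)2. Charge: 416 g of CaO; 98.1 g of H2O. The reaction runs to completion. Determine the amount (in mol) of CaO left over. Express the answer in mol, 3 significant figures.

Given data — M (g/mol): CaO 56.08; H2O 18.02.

1.97 mol

n(CaO) = 416.0 / 56.08 = 7.418 mol
n(H2O) = 98.10 / 18.02 = 5.444 mol
n/ν for CaO = 7.418/1 = 7.418
n/ν for H2O = 5.444/1 = 5.444
Smallest n/ν is H2O → limiting reagent.
CaO consumed = (1/1) × 5.444 = 5.444 mol
CaO remaining = 7.418 − 5.444 = 1.974 mol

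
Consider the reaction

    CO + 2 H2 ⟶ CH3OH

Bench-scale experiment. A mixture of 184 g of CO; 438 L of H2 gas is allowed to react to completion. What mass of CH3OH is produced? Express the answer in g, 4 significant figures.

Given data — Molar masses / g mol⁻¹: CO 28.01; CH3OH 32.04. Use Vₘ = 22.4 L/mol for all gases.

n(CO) = 184.0 / 28.01 = 6.569 mol
n(H2) = 438.0 / 22.4 = 19.55 mol
n/ν for CO = 6.569/1 = 6.569
n/ν for H2 = 19.55/2 = 9.775
Smallest n/ν is CO → limiting reagent.
n(CH3OH) = (1/1) × 6.569 = 6.569 mol
mass = 6.569 × 32.04 = 210.5 g

210.5 g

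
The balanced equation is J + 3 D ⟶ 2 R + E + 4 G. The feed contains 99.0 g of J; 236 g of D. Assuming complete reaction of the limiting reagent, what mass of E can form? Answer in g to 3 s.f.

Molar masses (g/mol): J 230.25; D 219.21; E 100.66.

n(J) = 99.00 / 230.25 = 0.4300 mol
n(D) = 236.0 / 219.21 = 1.077 mol
n/ν → J: 0.4300, D: 0.3590; D is limiting.
n(E) = (1/3) × 1.077 = 0.3590 mol
mass = 0.3590 × 100.66 = 36.14 g

36.1 g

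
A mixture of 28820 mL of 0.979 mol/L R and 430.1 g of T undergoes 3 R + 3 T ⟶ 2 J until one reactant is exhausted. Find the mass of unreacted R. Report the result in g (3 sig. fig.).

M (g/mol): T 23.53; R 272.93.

2710 g

n(R) = 0.979 × 28820/1000 = 28.21 mol
n(T) = 430.1 / 23.53 = 18.28 mol
n/ν for R = 28.21/3 = 9.403
n/ν for T = 18.28/3 = 6.093
Smallest n/ν is T → limiting reagent.
R consumed = (3/3) × 18.28 = 18.28 mol
R remaining = 28.21 − 18.28 = 9.930 mol
mass = 9.930 × 272.93 = 2710 g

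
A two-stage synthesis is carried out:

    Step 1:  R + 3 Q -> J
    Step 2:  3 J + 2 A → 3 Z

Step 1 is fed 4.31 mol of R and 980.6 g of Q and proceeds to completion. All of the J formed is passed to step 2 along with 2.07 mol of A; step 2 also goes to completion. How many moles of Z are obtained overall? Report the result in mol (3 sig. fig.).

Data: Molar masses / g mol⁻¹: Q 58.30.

3.11 mol

Step 1:
n(R) = 4.310 mol
n(Q) = 980.6 / 58.30 = 16.82 mol
n/ν for R = 4.310/1 = 4.310
n/ν for Q = 16.82/3 = 5.607
Smallest n/ν is R → limiting reagent.
n(J) produced = (1/1) × 4.310 = 4.310 mol
Step 2:
n(J) available = 4.310 mol
n(A) = 2.070 mol
n/ν for J = 4.310/3 = 1.437
n/ν for A = 2.070/2 = 1.035
Smallest n/ν is A → limiting reagent.
n(Z) = (3/2) × 2.070 = 3.105 mol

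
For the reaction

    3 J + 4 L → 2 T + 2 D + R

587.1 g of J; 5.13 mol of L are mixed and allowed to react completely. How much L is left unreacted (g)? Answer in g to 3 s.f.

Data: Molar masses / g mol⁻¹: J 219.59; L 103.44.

162 g

n(J) = 587.1 / 219.59 = 2.674 mol
n(L) = 5.130 mol
n/ν → J: 0.8913, L: 1.283; J is limiting.
L consumed = (4/3) × 2.674 = 3.565 mol
L remaining = 5.130 − 3.565 = 1.565 mol
mass = 1.565 × 103.44 = 161.9 g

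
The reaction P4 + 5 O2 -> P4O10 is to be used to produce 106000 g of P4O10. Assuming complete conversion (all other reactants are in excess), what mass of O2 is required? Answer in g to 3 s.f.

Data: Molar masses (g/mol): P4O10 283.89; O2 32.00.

n(P4O10) = 106000 / 283.89 = 373.4 mol
n(O2) = (5/1) × 373.4 = 1867 mol
mass = 1867 × 32.00 = 59740 g

59700 g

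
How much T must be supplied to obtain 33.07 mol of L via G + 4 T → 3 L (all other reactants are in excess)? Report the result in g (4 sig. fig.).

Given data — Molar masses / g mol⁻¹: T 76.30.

3364 g

n(L) = 33.07 mol
n(T) = (4/3) × 33.07 = 44.09 mol
mass = 44.09 × 76.30 = 3364 g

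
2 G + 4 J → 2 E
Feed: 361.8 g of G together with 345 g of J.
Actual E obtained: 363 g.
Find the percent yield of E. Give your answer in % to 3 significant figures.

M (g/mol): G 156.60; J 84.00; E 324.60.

n(G) = 361.8 / 156.60 = 2.310 mol
n(J) = 345.0 / 84.00 = 4.107 mol
n/ν → G: 1.155, J: 1.027; J is limiting.
theoretical n(E) = (2/4) × 4.107 = 2.054 mol → 666.7 g
% yield = 363 / 666.7 × 100 = 54.45 %

54.5 %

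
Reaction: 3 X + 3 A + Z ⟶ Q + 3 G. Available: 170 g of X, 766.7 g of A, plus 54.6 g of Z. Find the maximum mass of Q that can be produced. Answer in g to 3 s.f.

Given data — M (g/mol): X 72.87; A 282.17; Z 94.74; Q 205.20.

118 g

n(X) = 170.0 / 72.87 = 2.333 mol
n(A) = 766.7 / 282.17 = 2.717 mol
n(Z) = 54.60 / 94.74 = 0.5763 mol
n/ν for X = 2.333/3 = 0.7777
n/ν for A = 2.717/3 = 0.9057
n/ν for Z = 0.5763/1 = 0.5763
Smallest n/ν is Z → limiting reagent.
n(Q) = (1/1) × 0.5763 = 0.5763 mol
mass = 0.5763 × 205.20 = 118.3 g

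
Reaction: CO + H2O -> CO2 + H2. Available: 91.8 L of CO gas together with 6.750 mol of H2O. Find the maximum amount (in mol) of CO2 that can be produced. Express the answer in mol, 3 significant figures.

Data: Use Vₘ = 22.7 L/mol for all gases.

4.04 mol

n(CO) = 91.80 / 22.7 = 4.044 mol
n(H2O) = 6.750 mol
n/ν → CO: 4.044, H2O: 6.750; CO is limiting.
n(CO2) = (1/1) × 4.044 = 4.044 mol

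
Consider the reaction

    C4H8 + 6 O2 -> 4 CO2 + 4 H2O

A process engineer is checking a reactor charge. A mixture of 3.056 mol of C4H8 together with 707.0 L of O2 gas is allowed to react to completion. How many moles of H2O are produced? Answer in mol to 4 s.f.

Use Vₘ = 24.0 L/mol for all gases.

12.22 mol

n(C4H8) = 3.056 mol
n(O2) = 707.0 / 24.0 = 29.46 mol
n/ν for C4H8 = 3.056/1 = 3.056
n/ν for O2 = 29.46/6 = 4.910
Smallest n/ν is C4H8 → limiting reagent.
n(H2O) = (4/1) × 3.056 = 12.22 mol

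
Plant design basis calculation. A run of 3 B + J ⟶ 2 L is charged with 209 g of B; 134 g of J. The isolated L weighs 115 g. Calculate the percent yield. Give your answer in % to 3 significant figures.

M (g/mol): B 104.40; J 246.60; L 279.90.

37.8 %

n(B) = 209.0 / 104.40 = 2.002 mol
n(J) = 134.0 / 246.60 = 0.5434 mol
n/ν → B: 0.6673, J: 0.5434; J is limiting.
theoretical n(L) = (2/1) × 0.5434 = 1.087 mol → 304.3 g
% yield = 115 / 304.3 × 100 = 37.79 %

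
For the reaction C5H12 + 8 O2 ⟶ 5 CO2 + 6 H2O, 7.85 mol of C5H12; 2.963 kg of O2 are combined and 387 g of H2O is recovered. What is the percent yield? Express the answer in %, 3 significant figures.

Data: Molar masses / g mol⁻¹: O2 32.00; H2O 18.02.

n(C5H12) = 7.850 mol
n(O2) = 2.963×1000 / 32.00 = 92.59 mol
n/ν for C5H12 = 7.850/1 = 7.850
n/ν for O2 = 92.59/8 = 11.57
Smallest n/ν is C5H12 → limiting reagent.
theoretical n(H2O) = (6/1) × 7.850 = 47.10 mol → 848.7 g
% yield = 387 / 848.7 × 100 = 45.60 %

45.6 %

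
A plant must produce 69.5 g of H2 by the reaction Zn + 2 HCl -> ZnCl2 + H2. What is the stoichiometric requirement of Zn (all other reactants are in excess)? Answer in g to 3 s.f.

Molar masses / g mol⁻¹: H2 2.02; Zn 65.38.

2250 g

n(H2) = 69.5 / 2.02 = 34.41 mol
n(Zn) = (1/1) × 34.41 = 34.41 mol
mass = 34.41 × 65.38 = 2250 g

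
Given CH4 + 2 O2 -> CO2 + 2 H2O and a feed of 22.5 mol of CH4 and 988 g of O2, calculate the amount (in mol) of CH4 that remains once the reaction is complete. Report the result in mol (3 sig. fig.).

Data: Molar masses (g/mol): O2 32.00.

7.06 mol

n(CH4) = 22.50 mol
n(O2) = 988.0 / 32.00 = 30.88 mol
n/ν → CH4: 22.50, O2: 15.44; O2 is limiting.
CH4 consumed = (1/2) × 30.88 = 15.44 mol
CH4 remaining = 22.50 − 15.44 = 7.060 mol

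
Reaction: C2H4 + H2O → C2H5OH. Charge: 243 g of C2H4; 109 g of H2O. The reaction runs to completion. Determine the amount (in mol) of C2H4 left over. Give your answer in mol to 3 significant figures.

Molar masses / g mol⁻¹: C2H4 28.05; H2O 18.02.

2.61 mol

n(C2H4) = 243.0 / 28.05 = 8.663 mol
n(H2O) = 109.0 / 18.02 = 6.049 mol
n/ν for C2H4 = 8.663/1 = 8.663
n/ν for H2O = 6.049/1 = 6.049
Smallest n/ν is H2O → limiting reagent.
C2H4 consumed = (1/1) × 6.049 = 6.049 mol
C2H4 remaining = 8.663 − 6.049 = 2.614 mol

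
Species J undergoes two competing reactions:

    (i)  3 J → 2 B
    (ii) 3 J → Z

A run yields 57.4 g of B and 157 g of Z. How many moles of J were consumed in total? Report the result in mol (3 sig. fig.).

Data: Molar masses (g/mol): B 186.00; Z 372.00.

n(B) = 57.4 / 186.00 = 0.3086 mol
n(Z) = 157 / 372.00 = 0.4220 mol
n(J) via (i) = (3/2)×0.3086 = 0.4629 mol
n(J) via (ii) = (3/1)×0.4220 = 1.266 mol
total n(J) = 0.4629 + 1.266 = 1.729 mol

1.73 mol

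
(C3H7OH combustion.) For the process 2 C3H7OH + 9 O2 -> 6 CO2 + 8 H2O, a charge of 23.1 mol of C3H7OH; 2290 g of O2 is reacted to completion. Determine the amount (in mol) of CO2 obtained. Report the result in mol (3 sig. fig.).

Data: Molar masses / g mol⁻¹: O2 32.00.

n(C3H7OH) = 23.10 mol
n(O2) = 2290 / 32.00 = 71.56 mol
n/ν for C3H7OH = 23.10/2 = 11.55
n/ν for O2 = 71.56/9 = 7.951
Smallest n/ν is O2 → limiting reagent.
n(CO2) = (6/9) × 71.56 = 47.71 mol

47.7 mol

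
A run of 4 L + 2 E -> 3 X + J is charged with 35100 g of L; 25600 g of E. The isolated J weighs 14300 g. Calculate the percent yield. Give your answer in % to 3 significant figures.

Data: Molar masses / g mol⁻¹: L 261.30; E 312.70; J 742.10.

57.4 %

n(L) = 35100 / 261.30 = 134.3 mol
n(E) = 25600 / 312.70 = 81.87 mol
n/ν → L: 33.58, E: 40.94; L is limiting.
theoretical n(J) = (1/4) × 134.3 = 33.58 mol → 24920 g
% yield = 14300 / 24920 × 100 = 57.38 %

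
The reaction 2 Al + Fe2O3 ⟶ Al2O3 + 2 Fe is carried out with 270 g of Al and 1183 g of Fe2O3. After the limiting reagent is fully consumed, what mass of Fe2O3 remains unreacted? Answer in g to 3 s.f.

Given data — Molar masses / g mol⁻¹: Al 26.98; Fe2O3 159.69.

n(Al) = 270.0 / 26.98 = 10.01 mol
n(Fe2O3) = 1183 / 159.69 = 7.408 mol
n/ν for Al = 10.01/2 = 5.005
n/ν for Fe2O3 = 7.408/1 = 7.408
Smallest n/ν is Al → limiting reagent.
Fe2O3 consumed = (1/2) × 10.01 = 5.005 mol
Fe2O3 remaining = 7.408 − 5.005 = 2.403 mol
mass = 2.403 × 159.69 = 383.7 g

384 g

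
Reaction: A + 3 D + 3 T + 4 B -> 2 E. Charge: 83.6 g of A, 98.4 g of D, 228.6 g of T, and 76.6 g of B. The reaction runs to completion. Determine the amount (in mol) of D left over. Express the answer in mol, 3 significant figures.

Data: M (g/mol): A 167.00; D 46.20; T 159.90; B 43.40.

n(A) = 83.60 / 167.00 = 0.5006 mol
n(D) = 98.40 / 46.20 = 2.130 mol
n(T) = 228.6 / 159.90 = 1.430 mol
n(B) = 76.60 / 43.40 = 1.765 mol
n/ν for A = 0.5006/1 = 0.5006
n/ν for D = 2.130/3 = 0.7100
n/ν for T = 1.430/3 = 0.4767
n/ν for B = 1.765/4 = 0.4413
Smallest n/ν is B → limiting reagent.
D consumed = (3/4) × 1.765 = 1.324 mol
D remaining = 2.130 − 1.324 = 0.8060 mol

0.806 mol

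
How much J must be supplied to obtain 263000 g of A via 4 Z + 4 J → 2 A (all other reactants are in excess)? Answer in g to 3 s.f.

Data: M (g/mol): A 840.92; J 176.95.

111000 g

n(A) = 263000 / 840.92 = 312.8 mol
n(J) = (4/2) × 312.8 = 625.6 mol
mass = 625.6 × 176.95 = 110700 g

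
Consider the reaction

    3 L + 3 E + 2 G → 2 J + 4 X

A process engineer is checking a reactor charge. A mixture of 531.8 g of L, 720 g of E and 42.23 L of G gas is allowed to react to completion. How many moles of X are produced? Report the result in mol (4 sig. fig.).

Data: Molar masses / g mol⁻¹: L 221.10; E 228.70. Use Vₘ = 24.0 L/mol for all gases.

3.207 mol

n(L) = 531.8 / 221.10 = 2.405 mol
n(E) = 720.0 / 228.70 = 3.148 mol
n(G) = 42.23 / 24.0 = 1.760 mol
n/ν for L = 2.405/3 = 0.8017
n/ν for E = 3.148/3 = 1.049
n/ν for G = 1.760/2 = 0.8800
Smallest n/ν is L → limiting reagent.
n(X) = (4/3) × 2.405 = 3.207 mol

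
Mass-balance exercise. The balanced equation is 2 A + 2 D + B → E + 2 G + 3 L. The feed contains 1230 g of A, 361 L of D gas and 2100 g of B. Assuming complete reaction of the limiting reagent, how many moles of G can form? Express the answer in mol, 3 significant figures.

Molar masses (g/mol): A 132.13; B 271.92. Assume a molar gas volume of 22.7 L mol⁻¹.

9.31 mol

n(A) = 1230 / 132.13 = 9.309 mol
n(D) = 361.0 / 22.7 = 15.90 mol
n(B) = 2100 / 271.92 = 7.723 mol
n/ν → A: 4.655, D: 7.950, B: 7.723; A is limiting.
n(G) = (2/2) × 9.309 = 9.309 mol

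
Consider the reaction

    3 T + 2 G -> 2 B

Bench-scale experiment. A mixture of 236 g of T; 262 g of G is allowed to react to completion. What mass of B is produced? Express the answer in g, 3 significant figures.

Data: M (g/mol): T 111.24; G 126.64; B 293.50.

415 g

n(T) = 236.0 / 111.24 = 2.122 mol
n(G) = 262.0 / 126.64 = 2.069 mol
n/ν → T: 0.7073, G: 1.035; T is limiting.
n(B) = (2/3) × 2.122 = 1.415 mol
mass = 1.415 × 293.50 = 415.3 g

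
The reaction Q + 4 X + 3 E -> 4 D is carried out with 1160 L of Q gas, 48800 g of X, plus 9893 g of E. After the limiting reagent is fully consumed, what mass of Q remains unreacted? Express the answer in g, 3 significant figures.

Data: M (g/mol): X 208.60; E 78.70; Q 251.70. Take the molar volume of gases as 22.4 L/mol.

2490 g

n(Q) = 1160 / 22.4 = 51.79 mol
n(X) = 48800 / 208.60 = 233.9 mol
n(E) = 9893 / 78.70 = 125.7 mol
n/ν → Q: 51.79, X: 58.48, E: 41.90; E is limiting.
Q consumed = (1/3) × 125.7 = 41.90 mol
Q remaining = 51.79 − 41.90 = 9.890 mol
mass = 9.890 × 251.70 = 2489 g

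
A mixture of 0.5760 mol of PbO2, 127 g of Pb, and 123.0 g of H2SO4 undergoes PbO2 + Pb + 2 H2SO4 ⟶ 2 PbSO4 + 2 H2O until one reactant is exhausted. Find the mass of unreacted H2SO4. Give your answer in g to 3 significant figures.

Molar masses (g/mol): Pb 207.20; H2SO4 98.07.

n(PbO2) = 0.5760 mol
n(Pb) = 127.0 / 207.20 = 0.6129 mol
n(H2SO4) = 123.0 / 98.07 = 1.254 mol
n/ν for PbO2 = 0.5760/1 = 0.5760
n/ν for Pb = 0.6129/1 = 0.6129
n/ν for H2SO4 = 1.254/2 = 0.6270
Smallest n/ν is PbO2 → limiting reagent.
H2SO4 consumed = (2/1) × 0.5760 = 1.152 mol
H2SO4 remaining = 1.254 − 1.152 = 0.1020 mol
mass = 0.1020 × 98.07 = 10.00 g

10.0 g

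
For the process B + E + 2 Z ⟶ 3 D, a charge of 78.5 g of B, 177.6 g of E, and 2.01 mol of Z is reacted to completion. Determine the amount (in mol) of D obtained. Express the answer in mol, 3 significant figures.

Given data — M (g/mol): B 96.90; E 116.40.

n(B) = 78.50 / 96.90 = 0.8101 mol
n(E) = 177.6 / 116.40 = 1.526 mol
n(Z) = 2.010 mol
n/ν for B = 0.8101/1 = 0.8101
n/ν for E = 1.526/1 = 1.526
n/ν for Z = 2.010/2 = 1.005
Smallest n/ν is B → limiting reagent.
n(D) = (3/1) × 0.8101 = 2.430 mol

2.43 mol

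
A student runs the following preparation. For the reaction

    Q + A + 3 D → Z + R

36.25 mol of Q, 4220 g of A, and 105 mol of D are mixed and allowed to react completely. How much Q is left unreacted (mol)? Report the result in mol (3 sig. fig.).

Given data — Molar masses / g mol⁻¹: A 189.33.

n(Q) = 36.25 mol
n(A) = 4220 / 189.33 = 22.29 mol
n(D) = 105.0 mol
n/ν → Q: 36.25, A: 22.29, D: 35.00; A is limiting.
Q consumed = (1/1) × 22.29 = 22.29 mol
Q remaining = 36.25 − 22.29 = 13.96 mol

14.0 mol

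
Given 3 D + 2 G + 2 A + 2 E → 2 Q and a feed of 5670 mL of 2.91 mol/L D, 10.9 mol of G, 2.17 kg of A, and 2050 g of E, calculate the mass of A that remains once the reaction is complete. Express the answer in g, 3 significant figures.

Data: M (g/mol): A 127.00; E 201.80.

n(D) = 2.91 × 5670/1000 = 16.50 mol
n(G) = 10.90 mol
n(A) = 2.170×1000 / 127.00 = 17.09 mol
n(E) = 2050 / 201.80 = 10.16 mol
n/ν for D = 16.50/3 = 5.500
n/ν for G = 10.90/2 = 5.450
n/ν for A = 17.09/2 = 8.545
n/ν for E = 10.16/2 = 5.080
Smallest n/ν is E → limiting reagent.
A consumed = (2/2) × 10.16 = 10.16 mol
A remaining = 17.09 − 10.16 = 6.930 mol
mass = 6.930 × 127.00 = 880.1 g

880 g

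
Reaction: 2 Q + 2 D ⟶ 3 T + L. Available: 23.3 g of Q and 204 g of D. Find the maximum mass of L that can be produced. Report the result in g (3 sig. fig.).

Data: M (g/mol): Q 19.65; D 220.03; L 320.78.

n(Q) = 23.30 / 19.65 = 1.186 mol
n(D) = 204.0 / 220.03 = 0.9271 mol
n/ν for Q = 1.186/2 = 0.5930
n/ν for D = 0.9271/2 = 0.4636
Smallest n/ν is D → limiting reagent.
n(L) = (1/2) × 0.9271 = 0.4636 mol
mass = 0.4636 × 320.78 = 148.7 g

149 g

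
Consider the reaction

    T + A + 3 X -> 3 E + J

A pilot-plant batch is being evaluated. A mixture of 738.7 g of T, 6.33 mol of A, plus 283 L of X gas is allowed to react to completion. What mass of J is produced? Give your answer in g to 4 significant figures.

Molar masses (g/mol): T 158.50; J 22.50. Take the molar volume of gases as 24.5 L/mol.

86.63 g

n(T) = 738.7 / 158.50 = 4.661 mol
n(A) = 6.330 mol
n(X) = 283.0 / 24.5 = 11.55 mol
n/ν → T: 4.661, A: 6.330, X: 3.850; X is limiting.
n(J) = (1/3) × 11.55 = 3.850 mol
mass = 3.850 × 22.50 = 86.63 g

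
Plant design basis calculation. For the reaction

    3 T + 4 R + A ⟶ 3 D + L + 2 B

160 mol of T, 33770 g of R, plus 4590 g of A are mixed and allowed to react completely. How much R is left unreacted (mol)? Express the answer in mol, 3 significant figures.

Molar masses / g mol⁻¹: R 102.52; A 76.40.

n(T) = 160.0 mol
n(R) = 33770 / 102.52 = 329.4 mol
n(A) = 4590 / 76.40 = 60.08 mol
n/ν → T: 53.33, R: 82.35, A: 60.08; T is limiting.
R consumed = (4/3) × 160.0 = 213.3 mol
R remaining = 329.4 − 213.3 = 116.1 mol

116 mol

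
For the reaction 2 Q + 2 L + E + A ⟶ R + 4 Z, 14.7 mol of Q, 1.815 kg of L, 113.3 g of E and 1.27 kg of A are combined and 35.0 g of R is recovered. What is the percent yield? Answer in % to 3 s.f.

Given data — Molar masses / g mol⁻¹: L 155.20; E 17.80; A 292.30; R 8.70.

n(Q) = 14.70 mol
n(L) = 1.815×1000 / 155.20 = 11.69 mol
n(E) = 113.3 / 17.80 = 6.365 mol
n(A) = 1.270×1000 / 292.30 = 4.345 mol
n/ν for Q = 14.70/2 = 7.350
n/ν for L = 11.69/2 = 5.845
n/ν for E = 6.365/1 = 6.365
n/ν for A = 4.345/1 = 4.345
Smallest n/ν is A → limiting reagent.
theoretical n(R) = (1/1) × 4.345 = 4.345 mol → 37.80 g
% yield = 35.0 / 37.80 × 100 = 92.59 %

92.6 %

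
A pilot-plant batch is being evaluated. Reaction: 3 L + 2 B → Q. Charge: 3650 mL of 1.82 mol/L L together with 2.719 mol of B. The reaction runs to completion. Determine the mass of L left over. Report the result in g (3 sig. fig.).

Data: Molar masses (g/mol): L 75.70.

n(L) = 1.82 × 3650/1000 = 6.643 mol
n(B) = 2.719 mol
n/ν for L = 6.643/3 = 2.214
n/ν for B = 2.719/2 = 1.360
Smallest n/ν is B → limiting reagent.
L consumed = (3/2) × 2.719 = 4.079 mol
L remaining = 6.643 − 4.079 = 2.564 mol
mass = 2.564 × 75.70 = 194.1 g

194 g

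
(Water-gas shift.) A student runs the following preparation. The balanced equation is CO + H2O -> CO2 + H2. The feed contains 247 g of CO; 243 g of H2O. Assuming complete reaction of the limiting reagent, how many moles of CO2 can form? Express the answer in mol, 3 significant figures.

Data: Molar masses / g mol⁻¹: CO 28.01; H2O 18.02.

n(CO) = 247.0 / 28.01 = 8.818 mol
n(H2O) = 243.0 / 18.02 = 13.49 mol
n/ν → CO: 8.818, H2O: 13.49; CO is limiting.
n(CO2) = (1/1) × 8.818 = 8.818 mol

8.82 mol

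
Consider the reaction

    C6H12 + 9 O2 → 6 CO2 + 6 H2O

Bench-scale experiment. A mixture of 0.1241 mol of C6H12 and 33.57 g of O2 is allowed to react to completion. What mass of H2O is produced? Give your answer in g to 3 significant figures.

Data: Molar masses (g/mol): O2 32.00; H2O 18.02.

n(C6H12) = 0.1241 mol
n(O2) = 33.57 / 32.00 = 1.049 mol
n/ν → C6H12: 0.1241, O2: 0.1166; O2 is limiting.
n(H2O) = (6/9) × 1.049 = 0.6993 mol
mass = 0.6993 × 18.02 = 12.60 g

12.6 g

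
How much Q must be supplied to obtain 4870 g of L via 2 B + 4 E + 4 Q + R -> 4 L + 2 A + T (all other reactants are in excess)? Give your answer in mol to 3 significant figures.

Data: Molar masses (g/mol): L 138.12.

n(L) = 4870 / 138.12 = 35.26 mol
n(Q) = (4/4) × 35.26 = 35.26 mol

35.3 mol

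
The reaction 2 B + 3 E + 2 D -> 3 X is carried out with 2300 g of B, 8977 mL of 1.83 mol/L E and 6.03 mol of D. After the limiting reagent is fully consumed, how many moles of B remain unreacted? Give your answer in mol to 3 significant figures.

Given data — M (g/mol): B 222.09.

4.33 mol

n(B) = 2300 / 222.09 = 10.36 mol
n(E) = 1.83 × 8977/1000 = 16.43 mol
n(D) = 6.030 mol
n/ν for B = 10.36/2 = 5.180
n/ν for E = 16.43/3 = 5.477
n/ν for D = 6.030/2 = 3.015
Smallest n/ν is D → limiting reagent.
B consumed = (2/2) × 6.030 = 6.030 mol
B remaining = 10.36 − 6.030 = 4.330 mol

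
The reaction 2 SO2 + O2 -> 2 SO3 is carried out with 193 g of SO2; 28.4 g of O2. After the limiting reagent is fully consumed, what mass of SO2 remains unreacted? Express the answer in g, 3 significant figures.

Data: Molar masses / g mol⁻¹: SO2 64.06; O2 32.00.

n(SO2) = 193.0 / 64.06 = 3.013 mol
n(O2) = 28.40 / 32.00 = 0.8875 mol
n/ν for SO2 = 3.013/2 = 1.507
n/ν for O2 = 0.8875/1 = 0.8875
Smallest n/ν is O2 → limiting reagent.
SO2 consumed = (2/1) × 0.8875 = 1.775 mol
SO2 remaining = 3.013 − 1.775 = 1.238 mol
mass = 1.238 × 64.06 = 79.31 g

79.3 g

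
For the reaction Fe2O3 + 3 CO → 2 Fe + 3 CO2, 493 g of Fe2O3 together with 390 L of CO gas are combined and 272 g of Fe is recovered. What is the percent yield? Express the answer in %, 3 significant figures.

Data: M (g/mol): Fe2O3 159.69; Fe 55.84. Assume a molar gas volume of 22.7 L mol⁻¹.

78.9 %

n(Fe2O3) = 493.0 / 159.69 = 3.087 mol
n(CO) = 390.0 / 22.7 = 17.18 mol
n/ν for Fe2O3 = 3.087/1 = 3.087
n/ν for CO = 17.18/3 = 5.727
Smallest n/ν is Fe2O3 → limiting reagent.
theoretical n(Fe) = (2/1) × 3.087 = 6.174 mol → 344.8 g
% yield = 272 / 344.8 × 100 = 78.89 %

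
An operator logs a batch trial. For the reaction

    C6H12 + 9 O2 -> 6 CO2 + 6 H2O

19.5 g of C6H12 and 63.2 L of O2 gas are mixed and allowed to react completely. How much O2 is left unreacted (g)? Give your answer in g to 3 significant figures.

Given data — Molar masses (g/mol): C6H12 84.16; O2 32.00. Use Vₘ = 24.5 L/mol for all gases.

15.8 g

n(C6H12) = 19.50 / 84.16 = 0.2317 mol
n(O2) = 63.20 / 24.5 = 2.580 mol
n/ν for C6H12 = 0.2317/1 = 0.2317
n/ν for O2 = 2.580/9 = 0.2867
Smallest n/ν is C6H12 → limiting reagent.
O2 consumed = (9/1) × 0.2317 = 2.085 mol
O2 remaining = 2.580 − 2.085 = 0.4950 mol
mass = 0.4950 × 32.00 = 15.84 g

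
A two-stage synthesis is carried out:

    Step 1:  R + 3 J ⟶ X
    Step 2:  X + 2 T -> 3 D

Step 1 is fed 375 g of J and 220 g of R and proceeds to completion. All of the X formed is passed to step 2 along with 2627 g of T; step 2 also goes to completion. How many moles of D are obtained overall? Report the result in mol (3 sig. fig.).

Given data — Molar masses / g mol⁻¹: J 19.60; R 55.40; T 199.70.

Step 1:
n(J) = 375.0 / 19.60 = 19.13 mol
n(R) = 220.0 / 55.40 = 3.971 mol
n/ν for J = 19.13/3 = 6.377
n/ν for R = 3.971/1 = 3.971
Smallest n/ν is R → limiting reagent.
n(X) produced = (1/1) × 3.971 = 3.971 mol
Step 2:
n(X) available = 3.971 mol
n(T) = 2627 / 199.70 = 13.15 mol
n/ν for X = 3.971/1 = 3.971
n/ν for T = 13.15/2 = 6.575
Smallest n/ν is X → limiting reagent.
n(D) = (3/1) × 3.971 = 11.91 mol

11.9 mol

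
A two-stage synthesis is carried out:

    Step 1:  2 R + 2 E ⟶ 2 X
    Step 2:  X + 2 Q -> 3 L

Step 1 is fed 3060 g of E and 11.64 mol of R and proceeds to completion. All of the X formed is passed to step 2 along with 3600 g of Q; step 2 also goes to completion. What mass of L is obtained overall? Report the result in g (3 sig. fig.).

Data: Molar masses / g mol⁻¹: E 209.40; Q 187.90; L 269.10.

7730 g

Step 1:
n(E) = 3060 / 209.40 = 14.61 mol
n(R) = 11.64 mol
n/ν → E: 7.305, R: 5.820; R is limiting.
n(X) produced = (2/2) × 11.64 = 11.64 mol
Step 2:
n(X) available = 11.64 mol
n(Q) = 3600 / 187.90 = 19.16 mol
n/ν → X: 11.64, Q: 9.580; Q is limiting.
n(L) = (3/2) × 19.16 = 28.74 mol
mass = 28.74 × 269.10 = 7734 g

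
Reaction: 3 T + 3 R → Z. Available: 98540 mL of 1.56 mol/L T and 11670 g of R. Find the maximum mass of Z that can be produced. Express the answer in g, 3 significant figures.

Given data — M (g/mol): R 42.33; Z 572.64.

29300 g

n(T) = 1.56 × 98540/1000 = 153.7 mol
n(R) = 11670 / 42.33 = 275.7 mol
n/ν → T: 51.23, R: 91.90; T is limiting.
n(Z) = (1/3) × 153.7 = 51.23 mol
mass = 51.23 × 572.64 = 29340 g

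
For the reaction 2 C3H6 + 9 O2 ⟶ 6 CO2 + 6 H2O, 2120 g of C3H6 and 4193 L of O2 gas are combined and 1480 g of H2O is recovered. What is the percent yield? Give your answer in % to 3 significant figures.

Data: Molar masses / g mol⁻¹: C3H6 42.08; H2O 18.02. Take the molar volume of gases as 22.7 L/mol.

66.7 %

n(C3H6) = 2120 / 42.08 = 50.38 mol
n(O2) = 4193 / 22.7 = 184.7 mol
n/ν for C3H6 = 50.38/2 = 25.19
n/ν for O2 = 184.7/9 = 20.52
Smallest n/ν is O2 → limiting reagent.
theoretical n(H2O) = (6/9) × 184.7 = 123.1 mol → 2218 g
% yield = 1480 / 2218 × 100 = 66.73 %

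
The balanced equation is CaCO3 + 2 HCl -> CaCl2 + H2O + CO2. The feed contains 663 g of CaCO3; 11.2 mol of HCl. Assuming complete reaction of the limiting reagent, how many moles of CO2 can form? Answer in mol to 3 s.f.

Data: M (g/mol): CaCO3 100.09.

n(CaCO3) = 663.0 / 100.09 = 6.624 mol
n(HCl) = 11.20 mol
n/ν for CaCO3 = 6.624/1 = 6.624
n/ν for HCl = 11.20/2 = 5.600
Smallest n/ν is HCl → limiting reagent.
n(CO2) = (1/2) × 11.20 = 5.600 mol

5.60 mol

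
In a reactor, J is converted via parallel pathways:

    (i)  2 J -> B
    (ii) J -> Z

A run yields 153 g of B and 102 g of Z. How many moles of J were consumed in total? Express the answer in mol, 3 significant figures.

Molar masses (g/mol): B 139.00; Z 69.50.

n(B) = 153 / 139.00 = 1.101 mol
n(Z) = 102 / 69.50 = 1.468 mol
n(J) via (i) = (2/1)×1.101 = 2.202 mol
n(J) via (ii) = (1/1)×1.468 = 1.468 mol
total n(J) = 2.202 + 1.468 = 3.670 mol

3.67 mol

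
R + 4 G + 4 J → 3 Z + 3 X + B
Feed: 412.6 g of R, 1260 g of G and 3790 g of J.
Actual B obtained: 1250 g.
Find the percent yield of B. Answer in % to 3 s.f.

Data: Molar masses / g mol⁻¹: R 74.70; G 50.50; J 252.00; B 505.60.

65.8 %

n(R) = 412.6 / 74.70 = 5.523 mol
n(G) = 1260 / 50.50 = 24.95 mol
n(J) = 3790 / 252.00 = 15.04 mol
n/ν for R = 5.523/1 = 5.523
n/ν for G = 24.95/4 = 6.238
n/ν for J = 15.04/4 = 3.760
Smallest n/ν is J → limiting reagent.
theoretical n(B) = (1/4) × 15.04 = 3.760 mol → 1901 g
% yield = 1250 / 1901 × 100 = 65.75 %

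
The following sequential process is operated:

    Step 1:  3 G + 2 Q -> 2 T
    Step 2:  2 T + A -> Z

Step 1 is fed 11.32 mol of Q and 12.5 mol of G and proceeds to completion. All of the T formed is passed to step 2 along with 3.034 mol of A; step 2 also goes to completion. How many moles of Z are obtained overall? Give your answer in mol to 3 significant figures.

3.03 mol

Step 1:
n(Q) = 11.32 mol
n(G) = 12.50 mol
n/ν for Q = 11.32/2 = 5.660
n/ν for G = 12.50/3 = 4.167
Smallest n/ν is G → limiting reagent.
n(T) produced = (2/3) × 12.50 = 8.333 mol
Step 2:
n(T) available = 8.333 mol
n(A) = 3.034 mol
n/ν for T = 8.333/2 = 4.167
n/ν for A = 3.034/1 = 3.034
Smallest n/ν is A → limiting reagent.
n(Z) = (1/1) × 3.034 = 3.034 mol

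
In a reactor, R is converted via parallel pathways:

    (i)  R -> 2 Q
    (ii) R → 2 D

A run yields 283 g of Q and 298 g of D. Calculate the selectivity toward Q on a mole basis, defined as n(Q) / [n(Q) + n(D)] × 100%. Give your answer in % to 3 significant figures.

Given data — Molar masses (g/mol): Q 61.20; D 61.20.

48.7 %

n(Q) = 283 / 61.20 = 4.624 mol
n(D) = 298 / 61.20 = 4.869 mol
selectivity = 4.624/(4.624+4.869) × 100 = 48.71 %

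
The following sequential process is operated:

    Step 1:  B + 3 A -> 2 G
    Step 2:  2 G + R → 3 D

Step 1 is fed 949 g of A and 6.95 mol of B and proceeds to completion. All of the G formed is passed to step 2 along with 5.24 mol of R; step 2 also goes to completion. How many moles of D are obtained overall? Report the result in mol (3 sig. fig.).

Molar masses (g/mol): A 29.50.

Step 1:
n(A) = 949.0 / 29.50 = 32.17 mol
n(B) = 6.950 mol
n/ν for A = 32.17/3 = 10.72
n/ν for B = 6.950/1 = 6.950
Smallest n/ν is B → limiting reagent.
n(G) produced = (2/1) × 6.950 = 13.90 mol
Step 2:
n(G) available = 13.90 mol
n(R) = 5.240 mol
n/ν for G = 13.90/2 = 6.950
n/ν for R = 5.240/1 = 5.240
Smallest n/ν is R → limiting reagent.
n(D) = (3/1) × 5.240 = 15.72 mol

15.7 mol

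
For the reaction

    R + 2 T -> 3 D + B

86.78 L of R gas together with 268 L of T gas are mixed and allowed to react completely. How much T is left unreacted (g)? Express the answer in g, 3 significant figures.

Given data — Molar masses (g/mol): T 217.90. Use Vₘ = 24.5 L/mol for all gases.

n(R) = 86.78 / 24.5 = 3.542 mol
n(T) = 268.0 / 24.5 = 10.94 mol
n/ν for R = 3.542/1 = 3.542
n/ν for T = 10.94/2 = 5.470
Smallest n/ν is R → limiting reagent.
T consumed = (2/1) × 3.542 = 7.084 mol
T remaining = 10.94 − 7.084 = 3.856 mol
mass = 3.856 × 217.90 = 840.2 g

840 g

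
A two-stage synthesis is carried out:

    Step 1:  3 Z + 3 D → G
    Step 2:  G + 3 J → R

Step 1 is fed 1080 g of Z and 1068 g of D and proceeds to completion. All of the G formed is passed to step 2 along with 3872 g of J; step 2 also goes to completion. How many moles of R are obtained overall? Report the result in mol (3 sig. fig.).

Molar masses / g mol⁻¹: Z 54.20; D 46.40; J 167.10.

6.64 mol

Step 1:
n(Z) = 1080 / 54.20 = 19.93 mol
n(D) = 1068 / 46.40 = 23.02 mol
n/ν for Z = 19.93/3 = 6.643
n/ν for D = 23.02/3 = 7.673
Smallest n/ν is Z → limiting reagent.
n(G) produced = (1/3) × 19.93 = 6.643 mol
Step 2:
n(G) available = 6.643 mol
n(J) = 3872 / 167.10 = 23.17 mol
n/ν for G = 6.643/1 = 6.643
n/ν for J = 23.17/3 = 7.723
Smallest n/ν is G → limiting reagent.
n(R) = (1/1) × 6.643 = 6.643 mol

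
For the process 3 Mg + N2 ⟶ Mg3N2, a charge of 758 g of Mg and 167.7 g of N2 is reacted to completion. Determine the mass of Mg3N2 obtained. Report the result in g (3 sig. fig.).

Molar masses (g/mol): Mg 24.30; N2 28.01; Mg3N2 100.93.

n(Mg) = 758.0 / 24.30 = 31.19 mol
n(N2) = 167.7 / 28.01 = 5.987 mol
n/ν for Mg = 31.19/3 = 10.40
n/ν for N2 = 5.987/1 = 5.987
Smallest n/ν is N2 → limiting reagent.
n(Mg3N2) = (1/1) × 5.987 = 5.987 mol
mass = 5.987 × 100.93 = 604.3 g

604 g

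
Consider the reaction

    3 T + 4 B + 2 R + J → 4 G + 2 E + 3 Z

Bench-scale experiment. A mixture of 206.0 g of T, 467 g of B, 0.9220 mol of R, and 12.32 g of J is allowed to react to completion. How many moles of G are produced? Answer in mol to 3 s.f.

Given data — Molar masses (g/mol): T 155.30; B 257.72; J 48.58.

1.01 mol

n(T) = 206.0 / 155.30 = 1.326 mol
n(B) = 467.0 / 257.72 = 1.812 mol
n(R) = 0.9220 mol
n(J) = 12.32 / 48.58 = 0.2536 mol
n/ν → T: 0.4420, B: 0.4530, R: 0.4610, J: 0.2536; J is limiting.
n(G) = (4/1) × 0.2536 = 1.014 mol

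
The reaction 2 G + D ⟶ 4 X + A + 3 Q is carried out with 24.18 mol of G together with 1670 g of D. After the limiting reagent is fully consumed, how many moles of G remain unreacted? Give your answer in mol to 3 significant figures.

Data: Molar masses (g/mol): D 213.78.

8.56 mol

n(G) = 24.18 mol
n(D) = 1670 / 213.78 = 7.812 mol
n/ν for G = 24.18/2 = 12.09
n/ν for D = 7.812/1 = 7.812
Smallest n/ν is D → limiting reagent.
G consumed = (2/1) × 7.812 = 15.62 mol
G remaining = 24.18 − 15.62 = 8.560 mol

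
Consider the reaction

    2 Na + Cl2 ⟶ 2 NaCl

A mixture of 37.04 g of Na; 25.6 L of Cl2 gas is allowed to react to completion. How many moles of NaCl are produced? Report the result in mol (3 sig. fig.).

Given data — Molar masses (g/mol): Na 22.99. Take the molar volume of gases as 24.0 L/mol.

n(Na) = 37.04 / 22.99 = 1.611 mol
n(Cl2) = 25.60 / 24.0 = 1.067 mol
n/ν for Na = 1.611/2 = 0.8055
n/ν for Cl2 = 1.067/1 = 1.067
Smallest n/ν is Na → limiting reagent.
n(NaCl) = (2/2) × 1.611 = 1.611 mol

1.61 mol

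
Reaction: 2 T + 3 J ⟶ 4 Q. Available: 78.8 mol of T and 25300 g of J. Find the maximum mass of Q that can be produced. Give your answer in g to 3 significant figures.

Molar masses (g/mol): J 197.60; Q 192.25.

30300 g

n(T) = 78.80 mol
n(J) = 25300 / 197.60 = 128.0 mol
n/ν → T: 39.40, J: 42.67; T is limiting.
n(Q) = (4/2) × 78.80 = 157.6 mol
mass = 157.6 × 192.25 = 30300 g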